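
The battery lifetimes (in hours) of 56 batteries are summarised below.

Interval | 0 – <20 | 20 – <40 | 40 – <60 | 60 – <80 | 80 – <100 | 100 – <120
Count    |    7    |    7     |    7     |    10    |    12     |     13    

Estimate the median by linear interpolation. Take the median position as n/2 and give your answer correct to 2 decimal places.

Cumulative frequencies: 7, 14, 21, 31, 43, 56
n = 56; position = n/2 = 28.
This falls in the class 60 – <80: L = 60, F = 21, f = 10, h = 20.
Median ≈ 60 + ((28 − 21) / 10) × 20 = 74.0000

74.00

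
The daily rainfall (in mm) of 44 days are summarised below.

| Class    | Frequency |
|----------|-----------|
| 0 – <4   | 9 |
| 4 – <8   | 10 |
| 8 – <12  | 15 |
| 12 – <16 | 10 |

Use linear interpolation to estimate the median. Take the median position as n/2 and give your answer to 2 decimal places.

8.80

Cumulative frequencies: 9, 19, 34, 44
n = 44; position = n/2 = 22.
This falls in the class 8 – <12: L = 8, F = 19, f = 15, h = 4.
Median ≈ 8 + ((22 − 19) / 15) × 4 = 8.8000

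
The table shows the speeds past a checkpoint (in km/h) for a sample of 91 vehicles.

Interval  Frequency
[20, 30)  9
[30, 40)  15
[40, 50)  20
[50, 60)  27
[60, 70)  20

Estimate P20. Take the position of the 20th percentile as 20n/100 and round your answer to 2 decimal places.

Cumulative frequencies: 9, 24, 44, 71, 91
n = 91; position = 20n/100 = 18.2.
This falls in the class [30, 40): L = 30, F = 9, f = 15, h = 10.
20th percentile ≈ 30 + ((18.2 − 9) / 15) × 10 = 36.1333

36.13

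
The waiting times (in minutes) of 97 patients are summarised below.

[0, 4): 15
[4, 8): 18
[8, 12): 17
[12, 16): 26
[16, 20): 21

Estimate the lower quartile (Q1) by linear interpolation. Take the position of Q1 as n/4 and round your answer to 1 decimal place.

6.1

Cumulative frequencies: 15, 33, 50, 76, 97
n = 97; position = n/4 = 24.25.
This falls in the class [4, 8): L = 4, F = 15, f = 18, h = 4.
Lower quartile ≈ 4 + ((24.25 − 15) / 18) × 4 = 6.0556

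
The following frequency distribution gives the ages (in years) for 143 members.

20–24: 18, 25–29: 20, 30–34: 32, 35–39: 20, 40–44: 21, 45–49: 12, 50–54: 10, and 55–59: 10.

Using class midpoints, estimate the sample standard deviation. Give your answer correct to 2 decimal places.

10.21

Midpoints: 22, 27, 32, 37, 42, 47, 52, 57
n = 143, Σfm = 5236, mean = 36.6154
Σfm² = 206522
Σf(m − x̄)² = Σfm² − (Σfm)²/n = 206522 − 5236²/143 = 14803.8462
Sample variance = 14803.8462 / 142 = 104.2524
Standard deviation = √104.2524 = 10.2104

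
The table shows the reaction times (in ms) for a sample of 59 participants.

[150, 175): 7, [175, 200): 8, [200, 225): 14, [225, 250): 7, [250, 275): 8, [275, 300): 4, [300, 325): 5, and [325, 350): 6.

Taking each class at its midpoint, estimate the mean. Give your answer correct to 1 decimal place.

239.2

Midpoints: 162.5, 187.5, 212.5, 237.5, 262.5, 287.5, 312.5, 337.5
Σfm = 7×162.5 + 8×187.5 + 14×212.5 + 7×237.5 + 8×262.5 + 4×287.5 + 5×312.5 + 6×337.5 = 14112.5
n = Σf = 59
Mean = 14112.5 / 59 = 239.1949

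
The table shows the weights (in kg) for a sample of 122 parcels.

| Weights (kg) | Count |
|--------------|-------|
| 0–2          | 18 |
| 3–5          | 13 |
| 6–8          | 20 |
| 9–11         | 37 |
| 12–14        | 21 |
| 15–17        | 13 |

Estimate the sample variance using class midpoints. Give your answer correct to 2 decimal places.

Midpoints: 1, 4, 7, 10, 13, 16
n = 122, Σfm = 1061, mean = 8.6967
Σfm² = 11783
Σf(m − x̄)² = Σfm² − (Σfm)²/n = 11783 − 1061²/122 = 2555.7787
Sample variance = 2555.7787 / 121 = 21.1221

21.12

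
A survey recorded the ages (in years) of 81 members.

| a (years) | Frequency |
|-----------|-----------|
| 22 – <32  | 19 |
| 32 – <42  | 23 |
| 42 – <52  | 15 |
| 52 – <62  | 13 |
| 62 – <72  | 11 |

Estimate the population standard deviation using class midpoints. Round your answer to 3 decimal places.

Midpoints: 27, 37, 47, 57, 67
n = 81, Σfm = 3547, mean = 43.7901
Σfm² = 170089
Σf(m − x̄)² = Σfm² − (Σfm)²/n = 170089 − 3547²/81 = 14765.4321
Population variance = 14765.4321 / 81 = 182.2893
Standard deviation = √182.2893 = 13.5015

13.501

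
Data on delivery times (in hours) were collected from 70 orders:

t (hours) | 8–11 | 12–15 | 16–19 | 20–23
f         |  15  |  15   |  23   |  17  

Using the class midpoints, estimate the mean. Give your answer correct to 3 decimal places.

15.900

Midpoints: 9.5, 13.5, 17.5, 21.5
Σfm = 15×9.5 + 15×13.5 + 23×17.5 + 17×21.5 = 1113
n = Σf = 70
Mean = 1113 / 70 = 15.9000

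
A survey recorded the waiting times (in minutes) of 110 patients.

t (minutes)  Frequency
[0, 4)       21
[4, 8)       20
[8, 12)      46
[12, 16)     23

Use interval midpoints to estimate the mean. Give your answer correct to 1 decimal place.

8.6

Midpoints: 2, 6, 10, 14
Σfm = 21×2 + 20×6 + 46×10 + 23×14 = 944
n = Σf = 110
Mean = 944 / 110 = 8.5818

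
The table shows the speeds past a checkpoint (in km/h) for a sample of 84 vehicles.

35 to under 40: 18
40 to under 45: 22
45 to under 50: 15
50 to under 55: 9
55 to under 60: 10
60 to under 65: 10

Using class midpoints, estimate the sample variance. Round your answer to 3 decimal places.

Midpoints: 37.5, 42.5, 47.5, 52.5, 57.5, 62.5
n = 84, Σfm = 3995, mean = 47.5595
Σfm² = 195825
Σf(m − x̄)² = Σfm² − (Σfm)²/n = 195825 − 3995²/84 = 5824.7024
Sample variance = 5824.7024 / 83 = 70.1771

70.177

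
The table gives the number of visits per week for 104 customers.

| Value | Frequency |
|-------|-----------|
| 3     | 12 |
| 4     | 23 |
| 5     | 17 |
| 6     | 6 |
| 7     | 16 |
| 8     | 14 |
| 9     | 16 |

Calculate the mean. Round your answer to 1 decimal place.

5.9

Values: 3, 4, 5, 6, 7, 8, 9
Σfx = 12×3 + 23×4 + 17×5 + 6×6 + 16×7 + 14×8 + 16×9 = 617
n = Σf = 104
Mean = 617 / 104 = 5.9327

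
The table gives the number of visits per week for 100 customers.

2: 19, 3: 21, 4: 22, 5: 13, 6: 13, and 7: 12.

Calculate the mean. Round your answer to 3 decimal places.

Values: 2, 3, 4, 5, 6, 7
Σfx = 19×2 + 21×3 + 22×4 + 13×5 + 13×6 + 12×7 = 416
n = Σf = 100
Mean = 416 / 100 = 4.1600

4.160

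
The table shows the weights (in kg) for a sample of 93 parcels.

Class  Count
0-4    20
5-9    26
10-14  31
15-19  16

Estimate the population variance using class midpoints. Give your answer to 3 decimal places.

25.569

Midpoints: 2, 7, 12, 17
n = 93, Σfm = 866, mean = 9.3118
Σfm² = 10442
Σf(m − x̄)² = Σfm² − (Σfm)²/n = 10442 − 866²/93 = 2377.9570
Population variance = 2377.9570 / 93 = 25.5694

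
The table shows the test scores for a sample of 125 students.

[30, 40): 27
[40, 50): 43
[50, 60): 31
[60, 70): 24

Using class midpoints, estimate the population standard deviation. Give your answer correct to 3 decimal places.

Midpoints: 35, 45, 55, 65
n = 125, Σfm = 6145, mean = 49.1600
Σfm² = 315325
Σf(m − x̄)² = Σfm² − (Σfm)²/n = 315325 − 6145²/125 = 13236.8000
Population variance = 13236.8000 / 125 = 105.8944
Standard deviation = √105.8944 = 10.2905

10.291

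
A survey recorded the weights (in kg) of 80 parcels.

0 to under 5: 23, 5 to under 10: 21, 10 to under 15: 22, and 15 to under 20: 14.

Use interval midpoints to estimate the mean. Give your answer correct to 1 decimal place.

Midpoints: 2.5, 7.5, 12.5, 17.5
Σfm = 23×2.5 + 21×7.5 + 22×12.5 + 14×17.5 = 735
n = Σf = 80
Mean = 735 / 80 = 9.1875

9.2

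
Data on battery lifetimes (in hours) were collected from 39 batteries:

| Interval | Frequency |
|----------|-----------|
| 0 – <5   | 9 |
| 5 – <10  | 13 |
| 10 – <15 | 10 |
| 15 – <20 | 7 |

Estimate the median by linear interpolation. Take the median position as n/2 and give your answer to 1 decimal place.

Cumulative frequencies: 9, 22, 32, 39
n = 39; position = n/2 = 19.5.
This falls in the class 5 – <10: L = 5, F = 9, f = 13, h = 5.
Median ≈ 5 + ((19.5 − 9) / 13) × 5 = 9.0385

9.0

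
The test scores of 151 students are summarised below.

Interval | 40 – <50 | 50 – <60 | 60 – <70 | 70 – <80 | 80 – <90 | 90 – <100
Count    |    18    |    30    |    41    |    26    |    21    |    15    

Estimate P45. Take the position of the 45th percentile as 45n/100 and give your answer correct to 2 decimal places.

Cumulative frequencies: 18, 48, 89, 115, 136, 151
n = 151; position = 45n/100 = 67.95.
This falls in the class 60 – <70: L = 60, F = 48, f = 41, h = 10.
45th percentile ≈ 60 + ((67.95 − 48) / 41) × 10 = 64.8659

64.87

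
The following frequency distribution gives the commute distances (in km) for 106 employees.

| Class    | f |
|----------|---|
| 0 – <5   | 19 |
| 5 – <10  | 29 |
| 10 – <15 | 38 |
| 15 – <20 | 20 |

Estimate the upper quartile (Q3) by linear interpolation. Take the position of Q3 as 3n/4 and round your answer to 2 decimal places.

Cumulative frequencies: 19, 48, 86, 106
n = 106; position = 3n/4 = 79.5.
This falls in the class 10 – <15: L = 10, F = 48, f = 38, h = 5.
Upper quartile ≈ 10 + ((79.5 − 48) / 38) × 5 = 14.1447

14.14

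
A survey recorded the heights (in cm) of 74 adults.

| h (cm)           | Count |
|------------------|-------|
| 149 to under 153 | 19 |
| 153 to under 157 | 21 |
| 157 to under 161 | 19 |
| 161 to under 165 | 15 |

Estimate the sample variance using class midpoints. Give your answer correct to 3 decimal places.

18.814

Midpoints: 151, 155, 159, 163
n = 74, Σfm = 11590, mean = 156.6216
Σfm² = 1816618
Σf(m − x̄)² = Σfm² − (Σfm)²/n = 1816618 − 11590²/74 = 1373.4054
Sample variance = 1373.4054 / 73 = 18.8138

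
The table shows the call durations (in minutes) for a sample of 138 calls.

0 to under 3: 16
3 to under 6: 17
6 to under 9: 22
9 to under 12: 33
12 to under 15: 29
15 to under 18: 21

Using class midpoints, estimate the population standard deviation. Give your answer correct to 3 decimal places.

Midpoints: 1.5, 4.5, 7.5, 10.5, 13.5, 16.5
n = 138, Σfm = 1350, mean = 9.7826
Σfm² = 16258.5
Σf(m − x̄)² = Σfm² − (Σfm)²/n = 16258.5 − 1350²/138 = 3051.9783
Population variance = 3051.9783 / 138 = 22.1158
Standard deviation = √22.1158 = 4.7027

4.703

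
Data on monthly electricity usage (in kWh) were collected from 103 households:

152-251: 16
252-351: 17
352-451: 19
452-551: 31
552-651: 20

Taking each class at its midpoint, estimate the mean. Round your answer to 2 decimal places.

422.86

Midpoints: 201.5, 301.5, 401.5, 501.5, 601.5
Σfm = 16×201.5 + 17×301.5 + 19×401.5 + 31×501.5 + 20×601.5 = 43554.5
n = Σf = 103
Mean = 43554.5 / 103 = 422.8592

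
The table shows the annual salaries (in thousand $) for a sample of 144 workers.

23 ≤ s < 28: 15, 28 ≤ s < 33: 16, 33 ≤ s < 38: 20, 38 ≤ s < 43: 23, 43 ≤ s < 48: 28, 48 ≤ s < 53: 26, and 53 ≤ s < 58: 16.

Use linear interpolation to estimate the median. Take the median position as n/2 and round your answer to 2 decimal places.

Cumulative frequencies: 15, 31, 51, 74, 102, 128, 144
n = 144; position = n/2 = 72.
This falls in the class 38 ≤ s < 43: L = 38, F = 51, f = 23, h = 5.
Median ≈ 38 + ((72 − 51) / 23) × 5 = 42.5652

42.57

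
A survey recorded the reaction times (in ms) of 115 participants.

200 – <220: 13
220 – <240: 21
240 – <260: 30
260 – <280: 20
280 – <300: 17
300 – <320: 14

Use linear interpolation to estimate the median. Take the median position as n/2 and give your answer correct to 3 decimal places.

255.667

Cumulative frequencies: 13, 34, 64, 84, 101, 115
n = 115; position = n/2 = 57.5.
This falls in the class 240 – <260: L = 240, F = 34, f = 30, h = 20.
Median ≈ 240 + ((57.5 − 34) / 30) × 20 = 255.6667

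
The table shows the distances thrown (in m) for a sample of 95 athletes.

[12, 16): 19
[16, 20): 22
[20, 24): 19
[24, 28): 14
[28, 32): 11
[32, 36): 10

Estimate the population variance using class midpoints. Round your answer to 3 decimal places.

Midpoints: 14, 18, 22, 26, 30, 34
n = 95, Σfm = 2114, mean = 22.2526
Σfm² = 50972
Σf(m − x̄)² = Σfm² − (Σfm)²/n = 50972 − 2114²/95 = 3929.9368
Population variance = 3929.9368 / 95 = 41.3678

41.368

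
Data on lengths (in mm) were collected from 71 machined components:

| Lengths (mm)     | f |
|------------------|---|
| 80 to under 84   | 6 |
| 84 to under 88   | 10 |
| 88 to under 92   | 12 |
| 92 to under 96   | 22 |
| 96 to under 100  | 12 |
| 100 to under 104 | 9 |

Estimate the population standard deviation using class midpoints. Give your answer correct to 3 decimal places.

Midpoints: 82, 86, 90, 94, 98, 102
n = 71, Σfm = 6594, mean = 92.8732
Σfm² = 614780
Σf(m − x̄)² = Σfm² − (Σfm)²/n = 614780 − 6594²/71 = 2373.8592
Population variance = 2373.8592 / 71 = 33.4346
Standard deviation = √33.4346 = 5.7823

5.782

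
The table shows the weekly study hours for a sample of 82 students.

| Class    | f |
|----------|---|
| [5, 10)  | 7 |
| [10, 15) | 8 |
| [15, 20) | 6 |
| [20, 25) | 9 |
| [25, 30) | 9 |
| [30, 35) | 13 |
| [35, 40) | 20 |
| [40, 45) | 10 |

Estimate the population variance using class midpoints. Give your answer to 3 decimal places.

121.579

Midpoints: 7.5, 12.5, 17.5, 22.5, 27.5, 32.5, 37.5, 42.5
n = 82, Σfm = 2305, mean = 28.1098
Σfm² = 74762.5
Σf(m − x̄)² = Σfm² − (Σfm)²/n = 74762.5 − 2305²/82 = 9969.5122
Population variance = 9969.5122 / 82 = 121.5794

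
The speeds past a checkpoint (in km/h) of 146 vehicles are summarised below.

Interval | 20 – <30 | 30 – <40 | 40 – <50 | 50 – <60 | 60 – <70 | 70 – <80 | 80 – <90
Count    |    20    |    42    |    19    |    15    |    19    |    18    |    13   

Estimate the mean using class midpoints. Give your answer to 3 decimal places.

50.274

Midpoints: 25, 35, 45, 55, 65, 75, 85
Σfm = 20×25 + 42×35 + 19×45 + 15×55 + 19×65 + 18×75 + 13×85 = 7340
n = Σf = 146
Mean = 7340 / 146 = 50.2740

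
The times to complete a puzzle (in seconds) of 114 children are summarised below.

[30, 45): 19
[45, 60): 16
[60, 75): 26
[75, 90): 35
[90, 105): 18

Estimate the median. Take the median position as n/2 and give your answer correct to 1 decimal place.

Cumulative frequencies: 19, 35, 61, 96, 114
n = 114; position = n/2 = 57.
This falls in the class [60, 75): L = 60, F = 35, f = 26, h = 15.
Median ≈ 60 + ((57 − 35) / 26) × 15 = 72.6923

72.7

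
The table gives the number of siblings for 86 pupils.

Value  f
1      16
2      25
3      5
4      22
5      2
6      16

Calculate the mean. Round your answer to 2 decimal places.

Values: 1, 2, 3, 4, 5, 6
Σfx = 16×1 + 25×2 + 5×3 + 22×4 + 2×5 + 16×6 = 275
n = Σf = 86
Mean = 275 / 86 = 3.1977

3.20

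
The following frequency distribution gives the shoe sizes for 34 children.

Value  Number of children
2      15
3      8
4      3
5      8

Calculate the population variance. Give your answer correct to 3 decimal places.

Values: 2, 3, 4, 5
n = 34, Σfx = 106, mean = 3.1176
Σfx² = 380
Σf(x − x̄)² = Σfx² − (Σfx)²/n = 380 − 106²/34 = 49.5294
Population variance = 49.5294 / 34 = 1.4567

1.457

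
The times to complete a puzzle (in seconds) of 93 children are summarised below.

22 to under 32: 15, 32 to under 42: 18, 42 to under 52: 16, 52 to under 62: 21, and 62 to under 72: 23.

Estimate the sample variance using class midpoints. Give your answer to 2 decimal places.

Midpoints: 27, 37, 47, 57, 67
n = 93, Σfm = 4561, mean = 49.0430
Σfm² = 242397
Σf(m − x̄)² = Σfm² − (Σfm)²/n = 242397 − 4561²/93 = 18711.8280
Sample variance = 18711.8280 / 92 = 203.3894

203.39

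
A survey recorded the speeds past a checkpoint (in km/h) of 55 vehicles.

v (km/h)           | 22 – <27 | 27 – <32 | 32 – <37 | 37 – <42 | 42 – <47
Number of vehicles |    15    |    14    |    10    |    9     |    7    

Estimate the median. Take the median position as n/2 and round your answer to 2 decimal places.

Cumulative frequencies: 15, 29, 39, 48, 55
n = 55; position = n/2 = 27.5.
This falls in the class 27 – <32: L = 27, F = 15, f = 14, h = 5.
Median ≈ 27 + ((27.5 − 15) / 14) × 5 = 31.4643

31.46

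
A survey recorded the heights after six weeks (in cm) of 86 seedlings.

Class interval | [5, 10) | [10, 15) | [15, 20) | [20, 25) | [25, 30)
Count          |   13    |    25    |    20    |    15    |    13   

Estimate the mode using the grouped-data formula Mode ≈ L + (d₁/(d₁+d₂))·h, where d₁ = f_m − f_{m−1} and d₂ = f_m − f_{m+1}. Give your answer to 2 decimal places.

Modal class: [10, 15) (highest frequency 25).
d₁ = 25 − 13 = 12, d₂ = 25 − 20 = 5
Mode ≈ 10 + (12/(12+5)) × 5 = 10 + 3.5294 = 13.5294

13.53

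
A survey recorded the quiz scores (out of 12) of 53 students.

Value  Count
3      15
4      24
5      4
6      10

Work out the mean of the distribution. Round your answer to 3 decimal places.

Values: 3, 4, 5, 6
Σfx = 15×3 + 24×4 + 4×5 + 10×6 = 221
n = Σf = 53
Mean = 221 / 53 = 4.1698

4.170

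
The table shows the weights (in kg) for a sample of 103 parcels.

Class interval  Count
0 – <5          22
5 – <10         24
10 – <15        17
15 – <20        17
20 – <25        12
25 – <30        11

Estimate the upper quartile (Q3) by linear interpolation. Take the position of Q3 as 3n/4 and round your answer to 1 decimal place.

19.2

Cumulative frequencies: 22, 46, 63, 80, 92, 103
n = 103; position = 3n/4 = 77.25.
This falls in the class 15 – <20: L = 15, F = 63, f = 17, h = 5.
Upper quartile ≈ 15 + ((77.25 − 63) / 17) × 5 = 19.1912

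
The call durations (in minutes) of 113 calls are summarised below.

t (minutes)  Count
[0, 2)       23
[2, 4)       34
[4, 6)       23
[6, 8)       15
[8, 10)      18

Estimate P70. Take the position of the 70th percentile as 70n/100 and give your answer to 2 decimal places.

5.92

Cumulative frequencies: 23, 57, 80, 95, 113
n = 113; position = 70n/100 = 79.1.
This falls in the class [4, 6): L = 4, F = 57, f = 23, h = 2.
70th percentile ≈ 4 + ((79.1 − 57) / 23) × 2 = 5.9217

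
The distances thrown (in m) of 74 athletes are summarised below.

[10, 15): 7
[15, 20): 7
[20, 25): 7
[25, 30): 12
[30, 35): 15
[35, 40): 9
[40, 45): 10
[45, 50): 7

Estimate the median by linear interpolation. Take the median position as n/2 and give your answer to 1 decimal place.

31.3

Cumulative frequencies: 7, 14, 21, 33, 48, 57, 67, 74
n = 74; position = n/2 = 37.
This falls in the class [30, 35): L = 30, F = 33, f = 15, h = 5.
Median ≈ 30 + ((37 − 33) / 15) × 5 = 31.3333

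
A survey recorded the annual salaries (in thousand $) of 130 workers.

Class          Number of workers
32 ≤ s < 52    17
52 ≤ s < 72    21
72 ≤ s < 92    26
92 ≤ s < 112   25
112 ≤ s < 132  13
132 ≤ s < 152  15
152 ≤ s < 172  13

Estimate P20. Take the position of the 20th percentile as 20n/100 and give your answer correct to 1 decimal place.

Cumulative frequencies: 17, 38, 64, 89, 102, 117, 130
n = 130; position = 20n/100 = 26.
This falls in the class 52 ≤ s < 72: L = 52, F = 17, f = 21, h = 20.
20th percentile ≈ 52 + ((26 − 17) / 21) × 20 = 60.5714

60.6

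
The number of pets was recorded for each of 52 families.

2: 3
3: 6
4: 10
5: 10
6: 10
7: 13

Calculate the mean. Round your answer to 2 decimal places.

Values: 2, 3, 4, 5, 6, 7
Σfx = 3×2 + 6×3 + 10×4 + 10×5 + 10×6 + 13×7 = 265
n = Σf = 52
Mean = 265 / 52 = 5.0962

5.10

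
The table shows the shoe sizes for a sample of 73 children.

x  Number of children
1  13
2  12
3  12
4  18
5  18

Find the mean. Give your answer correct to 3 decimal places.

Values: 1, 2, 3, 4, 5
Σfx = 13×1 + 12×2 + 12×3 + 18×4 + 18×5 = 235
n = Σf = 73
Mean = 235 / 73 = 3.2192

3.219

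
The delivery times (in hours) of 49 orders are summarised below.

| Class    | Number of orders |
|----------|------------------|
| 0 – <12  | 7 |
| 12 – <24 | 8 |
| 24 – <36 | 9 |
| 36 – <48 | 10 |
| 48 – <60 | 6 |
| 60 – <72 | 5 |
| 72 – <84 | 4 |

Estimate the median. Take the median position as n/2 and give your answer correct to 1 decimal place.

36.6

Cumulative frequencies: 7, 15, 24, 34, 40, 45, 49
n = 49; position = n/2 = 24.5.
This falls in the class 36 – <48: L = 36, F = 24, f = 10, h = 12.
Median ≈ 36 + ((24.5 − 24) / 10) × 12 = 36.6000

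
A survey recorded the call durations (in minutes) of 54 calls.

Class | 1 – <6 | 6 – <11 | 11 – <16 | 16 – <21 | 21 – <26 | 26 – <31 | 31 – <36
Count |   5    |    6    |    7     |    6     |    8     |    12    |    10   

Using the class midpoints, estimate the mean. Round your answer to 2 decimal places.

Midpoints: 3.5, 8.5, 13.5, 18.5, 23.5, 28.5, 33.5
Σfm = 5×3.5 + 6×8.5 + 7×13.5 + 6×18.5 + 8×23.5 + 12×28.5 + 10×33.5 = 1139
n = Σf = 54
Mean = 1139 / 54 = 21.0926

21.09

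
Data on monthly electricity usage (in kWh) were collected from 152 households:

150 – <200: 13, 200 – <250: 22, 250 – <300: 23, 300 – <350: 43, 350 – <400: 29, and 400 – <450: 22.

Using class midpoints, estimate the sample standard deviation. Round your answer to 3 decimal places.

74.788

Midpoints: 175, 225, 275, 325, 375, 425
n = 152, Σfm = 47750, mean = 314.1447
Σfm² = 15845000
Σf(m − x̄)² = Σfm² − (Σfm)²/n = 15845000 − 47750²/152 = 844588.8158
Sample variance = 844588.8158 / 151 = 5593.3034
Standard deviation = √5593.3034 = 74.7884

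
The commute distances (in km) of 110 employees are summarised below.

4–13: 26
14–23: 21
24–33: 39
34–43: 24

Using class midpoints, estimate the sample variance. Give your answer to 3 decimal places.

116.672

Midpoints: 8.5, 18.5, 28.5, 38.5
n = 110, Σfm = 2645, mean = 24.0455
Σfm² = 76317.5
Σf(m − x̄)² = Σfm² − (Σfm)²/n = 76317.5 − 2645²/110 = 12717.2727
Sample variance = 12717.2727 / 109 = 116.6722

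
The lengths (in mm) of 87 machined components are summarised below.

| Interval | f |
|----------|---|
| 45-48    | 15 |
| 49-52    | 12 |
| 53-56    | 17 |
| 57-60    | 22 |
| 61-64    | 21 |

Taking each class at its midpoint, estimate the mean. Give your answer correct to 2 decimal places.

55.51

Midpoints: 46.5, 50.5, 54.5, 58.5, 62.5
Σfm = 15×46.5 + 12×50.5 + 17×54.5 + 22×58.5 + 21×62.5 = 4829.5
n = Σf = 87
Mean = 4829.5 / 87 = 55.5115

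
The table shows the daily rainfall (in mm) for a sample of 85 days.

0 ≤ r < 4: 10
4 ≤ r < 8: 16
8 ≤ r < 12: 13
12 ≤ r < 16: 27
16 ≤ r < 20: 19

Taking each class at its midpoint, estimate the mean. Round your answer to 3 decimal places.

Midpoints: 2, 6, 10, 14, 18
Σfm = 10×2 + 16×6 + 13×10 + 27×14 + 19×18 = 966
n = Σf = 85
Mean = 966 / 85 = 11.3647

11.365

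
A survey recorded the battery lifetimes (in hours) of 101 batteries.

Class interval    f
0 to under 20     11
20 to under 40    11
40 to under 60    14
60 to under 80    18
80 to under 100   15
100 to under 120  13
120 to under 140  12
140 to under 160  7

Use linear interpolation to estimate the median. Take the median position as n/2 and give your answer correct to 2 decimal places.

76.11

Cumulative frequencies: 11, 22, 36, 54, 69, 82, 94, 101
n = 101; position = n/2 = 50.5.
This falls in the class 60 to under 80: L = 60, F = 36, f = 18, h = 20.
Median ≈ 60 + ((50.5 − 36) / 18) × 20 = 76.1111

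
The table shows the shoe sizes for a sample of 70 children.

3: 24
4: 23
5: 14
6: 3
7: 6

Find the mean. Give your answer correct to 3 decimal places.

Values: 3, 4, 5, 6, 7
Σfx = 24×3 + 23×4 + 14×5 + 3×6 + 6×7 = 294
n = Σf = 70
Mean = 294 / 70 = 4.2000

4.200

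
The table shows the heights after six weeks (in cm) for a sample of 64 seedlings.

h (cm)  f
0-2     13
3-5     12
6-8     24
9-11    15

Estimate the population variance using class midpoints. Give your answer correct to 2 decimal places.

9.95

Midpoints: 1, 4, 7, 10
n = 64, Σfm = 379, mean = 5.9219
Σfm² = 2881
Σf(m − x̄)² = Σfm² − (Σfm)²/n = 2881 − 379²/64 = 636.6094
Population variance = 636.6094 / 64 = 9.9470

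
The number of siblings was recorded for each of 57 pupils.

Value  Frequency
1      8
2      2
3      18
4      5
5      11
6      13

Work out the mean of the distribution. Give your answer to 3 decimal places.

3.842

Values: 1, 2, 3, 4, 5, 6
Σfx = 8×1 + 2×2 + 18×3 + 5×4 + 11×5 + 13×6 = 219
n = Σf = 57
Mean = 219 / 57 = 3.8421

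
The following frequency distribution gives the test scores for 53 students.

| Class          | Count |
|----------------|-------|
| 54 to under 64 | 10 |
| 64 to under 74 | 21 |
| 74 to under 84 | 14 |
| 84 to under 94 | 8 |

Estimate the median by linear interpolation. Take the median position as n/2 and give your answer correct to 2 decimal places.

Cumulative frequencies: 10, 31, 45, 53
n = 53; position = n/2 = 26.5.
This falls in the class 64 to under 74: L = 64, F = 10, f = 21, h = 10.
Median ≈ 64 + ((26.5 − 10) / 21) × 10 = 71.8571

71.86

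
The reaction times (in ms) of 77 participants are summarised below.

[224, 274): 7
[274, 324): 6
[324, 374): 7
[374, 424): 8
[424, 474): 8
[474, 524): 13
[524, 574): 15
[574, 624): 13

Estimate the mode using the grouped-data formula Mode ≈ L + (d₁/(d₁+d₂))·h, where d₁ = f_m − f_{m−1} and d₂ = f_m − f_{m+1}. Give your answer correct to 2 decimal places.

549.00

Modal class: [524, 574) (highest frequency 15).
d₁ = 15 − 13 = 2, d₂ = 15 − 13 = 2
Mode ≈ 524 + (2/(2+2)) × 50 = 524 + 25.0000 = 549.0000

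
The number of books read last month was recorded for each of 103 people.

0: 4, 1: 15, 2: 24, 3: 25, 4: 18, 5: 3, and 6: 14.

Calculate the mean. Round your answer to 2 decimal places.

3.00

Values: 0, 1, 2, 3, 4, 5, 6
Σfx = 4×0 + 15×1 + 24×2 + 25×3 + 18×4 + 3×5 + 14×6 = 309
n = Σf = 103
Mean = 309 / 103 = 3.0000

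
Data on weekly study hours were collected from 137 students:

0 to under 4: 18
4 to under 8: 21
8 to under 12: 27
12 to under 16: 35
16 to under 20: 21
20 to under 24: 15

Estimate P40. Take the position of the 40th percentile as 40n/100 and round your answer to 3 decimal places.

10.341

Cumulative frequencies: 18, 39, 66, 101, 122, 137
n = 137; position = 40n/100 = 54.8.
This falls in the class 8 to under 12: L = 8, F = 39, f = 27, h = 4.
40th percentile ≈ 8 + ((54.8 − 39) / 27) × 4 = 10.3407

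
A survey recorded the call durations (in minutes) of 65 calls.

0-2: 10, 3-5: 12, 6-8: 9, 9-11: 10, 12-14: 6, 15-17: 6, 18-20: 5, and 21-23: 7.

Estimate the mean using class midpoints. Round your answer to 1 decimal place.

9.9

Midpoints: 1, 4, 7, 10, 13, 16, 19, 22
Σfm = 10×1 + 12×4 + 9×7 + 10×10 + 6×13 + 6×16 + 5×19 + 7×22 = 644
n = Σf = 65
Mean = 644 / 65 = 9.9077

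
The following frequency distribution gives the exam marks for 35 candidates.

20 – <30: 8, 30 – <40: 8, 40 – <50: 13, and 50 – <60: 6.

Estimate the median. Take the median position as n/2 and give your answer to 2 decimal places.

41.15

Cumulative frequencies: 8, 16, 29, 35
n = 35; position = n/2 = 17.5.
This falls in the class 40 – <50: L = 40, F = 16, f = 13, h = 10.
Median ≈ 40 + ((17.5 − 16) / 13) × 10 = 41.1538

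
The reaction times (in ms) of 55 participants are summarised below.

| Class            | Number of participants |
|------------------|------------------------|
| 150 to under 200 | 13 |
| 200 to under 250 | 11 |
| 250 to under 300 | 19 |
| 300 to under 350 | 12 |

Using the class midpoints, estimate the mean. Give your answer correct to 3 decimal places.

Midpoints: 175, 225, 275, 325
Σfm = 13×175 + 11×225 + 19×275 + 12×325 = 13875
n = Σf = 55
Mean = 13875 / 55 = 252.2727

252.273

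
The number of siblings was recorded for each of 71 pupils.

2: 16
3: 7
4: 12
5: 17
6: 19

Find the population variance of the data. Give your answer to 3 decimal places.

2.259

Values: 2, 3, 4, 5, 6
n = 71, Σfx = 300, mean = 4.2254
Σfx² = 1428
Σf(x − x̄)² = Σfx² − (Σfx)²/n = 1428 − 300²/71 = 160.3944
Population variance = 160.3944 / 71 = 2.2591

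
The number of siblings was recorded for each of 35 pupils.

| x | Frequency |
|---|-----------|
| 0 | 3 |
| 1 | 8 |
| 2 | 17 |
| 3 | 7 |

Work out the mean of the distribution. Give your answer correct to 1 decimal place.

1.8

Values: 0, 1, 2, 3
Σfx = 3×0 + 8×1 + 17×2 + 7×3 = 63
n = Σf = 35
Mean = 63 / 35 = 1.8000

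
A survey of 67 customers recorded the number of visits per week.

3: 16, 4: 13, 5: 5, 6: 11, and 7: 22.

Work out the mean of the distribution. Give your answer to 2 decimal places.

5.15

Values: 3, 4, 5, 6, 7
Σfx = 16×3 + 13×4 + 5×5 + 11×6 + 22×7 = 345
n = Σf = 67
Mean = 345 / 67 = 5.1493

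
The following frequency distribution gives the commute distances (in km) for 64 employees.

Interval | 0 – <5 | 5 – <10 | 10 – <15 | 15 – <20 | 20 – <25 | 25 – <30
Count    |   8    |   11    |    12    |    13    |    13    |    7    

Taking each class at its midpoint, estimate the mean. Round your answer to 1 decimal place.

15.1

Midpoints: 2.5, 7.5, 12.5, 17.5, 22.5, 27.5
Σfm = 8×2.5 + 11×7.5 + 12×12.5 + 13×17.5 + 13×22.5 + 7×27.5 = 965
n = Σf = 64
Mean = 965 / 64 = 15.0781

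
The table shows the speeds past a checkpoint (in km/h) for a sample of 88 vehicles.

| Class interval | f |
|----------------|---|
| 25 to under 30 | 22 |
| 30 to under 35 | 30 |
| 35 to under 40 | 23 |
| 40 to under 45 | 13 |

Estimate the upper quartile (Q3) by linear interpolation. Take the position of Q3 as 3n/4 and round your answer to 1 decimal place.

38.0

Cumulative frequencies: 22, 52, 75, 88
n = 88; position = 3n/4 = 66.
This falls in the class 35 to under 40: L = 35, F = 52, f = 23, h = 5.
Upper quartile ≈ 35 + ((66 − 52) / 23) × 5 = 38.0435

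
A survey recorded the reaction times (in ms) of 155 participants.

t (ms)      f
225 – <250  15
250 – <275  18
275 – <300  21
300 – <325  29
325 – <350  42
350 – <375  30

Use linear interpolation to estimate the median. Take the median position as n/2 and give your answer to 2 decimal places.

Cumulative frequencies: 15, 33, 54, 83, 125, 155
n = 155; position = n/2 = 77.5.
This falls in the class 300 – <325: L = 300, F = 54, f = 29, h = 25.
Median ≈ 300 + ((77.5 − 54) / 29) × 25 = 320.2586

320.26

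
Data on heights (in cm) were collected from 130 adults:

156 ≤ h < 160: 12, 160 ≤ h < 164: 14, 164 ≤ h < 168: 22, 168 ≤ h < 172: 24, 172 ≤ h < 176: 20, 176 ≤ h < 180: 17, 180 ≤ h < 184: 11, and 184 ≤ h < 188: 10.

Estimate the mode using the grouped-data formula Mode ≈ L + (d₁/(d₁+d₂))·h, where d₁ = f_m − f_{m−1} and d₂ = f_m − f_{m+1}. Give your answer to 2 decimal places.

Modal class: 168 ≤ h < 172 (highest frequency 24).
d₁ = 24 − 22 = 2, d₂ = 24 − 20 = 4
Mode ≈ 168 + (2/(2+4)) × 4 = 168 + 1.3333 = 169.3333

169.33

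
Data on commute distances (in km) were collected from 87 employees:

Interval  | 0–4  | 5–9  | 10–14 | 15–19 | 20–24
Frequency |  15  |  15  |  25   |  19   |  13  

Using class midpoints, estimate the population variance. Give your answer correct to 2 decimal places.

41.95

Midpoints: 2, 7, 12, 17, 22
n = 87, Σfm = 1044, mean = 12.0000
Σfm² = 16178
Σf(m − x̄)² = Σfm² − (Σfm)²/n = 16178 − 1044²/87 = 3650.0000
Population variance = 3650.0000 / 87 = 41.9540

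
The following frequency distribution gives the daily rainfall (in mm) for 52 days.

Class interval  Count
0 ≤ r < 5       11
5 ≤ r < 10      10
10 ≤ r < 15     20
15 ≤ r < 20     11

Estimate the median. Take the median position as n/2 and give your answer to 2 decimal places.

Cumulative frequencies: 11, 21, 41, 52
n = 52; position = n/2 = 26.
This falls in the class 10 ≤ r < 15: L = 10, F = 21, f = 20, h = 5.
Median ≈ 10 + ((26 − 21) / 20) × 5 = 11.2500

11.25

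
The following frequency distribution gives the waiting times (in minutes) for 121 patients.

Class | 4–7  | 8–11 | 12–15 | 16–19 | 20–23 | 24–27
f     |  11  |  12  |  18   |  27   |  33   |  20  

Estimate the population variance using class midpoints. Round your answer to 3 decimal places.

Midpoints: 5.5, 9.5, 13.5, 17.5, 21.5, 25.5
n = 121, Σfm = 2109.5, mean = 17.4339
Σfm² = 41224.25
Σf(m − x̄)² = Σfm² − (Σfm)²/n = 41224.25 − 2109.5²/121 = 4447.4711
Population variance = 4447.4711 / 121 = 36.7560

36.756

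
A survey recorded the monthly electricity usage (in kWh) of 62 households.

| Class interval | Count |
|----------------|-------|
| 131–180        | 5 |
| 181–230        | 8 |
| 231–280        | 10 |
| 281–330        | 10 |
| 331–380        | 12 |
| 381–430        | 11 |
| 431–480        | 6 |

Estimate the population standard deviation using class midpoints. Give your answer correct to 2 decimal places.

88.68

Midpoints: 155.5, 205.5, 255.5, 305.5, 355.5, 405.5, 455.5
n = 62, Σfm = 19491, mean = 314.3710
Σfm² = 6615025.5
Σf(m − x̄)² = Σfm² − (Σfm)²/n = 6615025.5 − 19491²/62 = 487620.9677
Population variance = 487620.9677 / 62 = 7864.8543
Standard deviation = √7864.8543 = 88.6840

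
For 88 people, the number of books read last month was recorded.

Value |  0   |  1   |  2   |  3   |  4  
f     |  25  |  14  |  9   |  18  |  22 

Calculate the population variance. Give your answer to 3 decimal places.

2.499

Values: 0, 1, 2, 3, 4
n = 88, Σfx = 174, mean = 1.9773
Σfx² = 564
Σf(x − x̄)² = Σfx² − (Σfx)²/n = 564 − 174²/88 = 219.9545
Population variance = 219.9545 / 88 = 2.4995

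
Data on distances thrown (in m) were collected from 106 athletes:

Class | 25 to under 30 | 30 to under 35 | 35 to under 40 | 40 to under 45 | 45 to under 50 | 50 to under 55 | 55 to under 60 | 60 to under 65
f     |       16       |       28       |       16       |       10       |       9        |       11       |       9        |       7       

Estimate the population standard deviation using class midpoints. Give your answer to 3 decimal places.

10.936

Midpoints: 27.5, 32.5, 37.5, 42.5, 47.5, 52.5, 57.5, 62.5
n = 106, Σfm = 4335, mean = 40.8962
Σfm² = 189962.5
Σf(m − x̄)² = Σfm² − (Σfm)²/n = 189962.5 − 4335²/106 = 12677.3585
Population variance = 12677.3585 / 106 = 119.5977
Standard deviation = √119.5977 = 10.9361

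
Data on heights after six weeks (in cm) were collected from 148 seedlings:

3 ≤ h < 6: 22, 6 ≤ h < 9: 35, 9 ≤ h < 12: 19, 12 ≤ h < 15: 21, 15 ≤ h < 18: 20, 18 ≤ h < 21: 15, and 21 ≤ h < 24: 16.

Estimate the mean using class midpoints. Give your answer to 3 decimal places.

Midpoints: 4.5, 7.5, 10.5, 13.5, 16.5, 19.5, 22.5
Σfm = 22×4.5 + 35×7.5 + 19×10.5 + 21×13.5 + 20×16.5 + 15×19.5 + 16×22.5 = 1827
n = Σf = 148
Mean = 1827 / 148 = 12.3446

12.345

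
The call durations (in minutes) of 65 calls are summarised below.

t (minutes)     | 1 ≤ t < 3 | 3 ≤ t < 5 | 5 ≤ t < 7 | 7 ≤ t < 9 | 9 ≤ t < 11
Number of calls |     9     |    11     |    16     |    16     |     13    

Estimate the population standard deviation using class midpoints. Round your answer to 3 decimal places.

2.630

Midpoints: 2, 4, 6, 8, 10
n = 65, Σfm = 416, mean = 6.4000
Σfm² = 3112
Σf(m − x̄)² = Σfm² − (Σfm)²/n = 3112 − 416²/65 = 449.6000
Population variance = 449.6000 / 65 = 6.9169
Standard deviation = √6.9169 = 2.6300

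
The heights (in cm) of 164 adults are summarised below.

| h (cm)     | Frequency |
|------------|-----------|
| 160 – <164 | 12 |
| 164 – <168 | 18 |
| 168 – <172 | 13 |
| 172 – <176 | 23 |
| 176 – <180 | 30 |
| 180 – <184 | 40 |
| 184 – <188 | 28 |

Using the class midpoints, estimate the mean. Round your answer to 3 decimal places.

176.659

Midpoints: 162, 166, 170, 174, 178, 182, 186
Σfm = 12×162 + 18×166 + 13×170 + 23×174 + 30×178 + 40×182 + 28×186 = 28972
n = Σf = 164
Mean = 28972 / 164 = 176.6585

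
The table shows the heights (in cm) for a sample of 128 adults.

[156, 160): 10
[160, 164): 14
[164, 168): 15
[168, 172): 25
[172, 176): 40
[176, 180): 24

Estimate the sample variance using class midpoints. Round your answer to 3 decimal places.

Midpoints: 158, 162, 166, 170, 174, 178
n = 128, Σfm = 21820, mean = 170.4688
Σfm² = 3724352
Σf(m − x̄)² = Σfm² − (Σfm)²/n = 3724352 − 21820²/128 = 4723.8750
Sample variance = 4723.8750 / 127 = 37.1959

37.196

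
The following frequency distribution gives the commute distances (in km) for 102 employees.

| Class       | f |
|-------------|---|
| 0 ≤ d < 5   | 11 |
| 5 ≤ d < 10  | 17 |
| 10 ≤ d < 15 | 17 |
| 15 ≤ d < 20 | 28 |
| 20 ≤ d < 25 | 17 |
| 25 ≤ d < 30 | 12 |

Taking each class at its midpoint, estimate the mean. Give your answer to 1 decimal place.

15.4

Midpoints: 2.5, 7.5, 12.5, 17.5, 22.5, 27.5
Σfm = 11×2.5 + 17×7.5 + 17×12.5 + 28×17.5 + 17×22.5 + 12×27.5 = 1570
n = Σf = 102
Mean = 1570 / 102 = 15.3922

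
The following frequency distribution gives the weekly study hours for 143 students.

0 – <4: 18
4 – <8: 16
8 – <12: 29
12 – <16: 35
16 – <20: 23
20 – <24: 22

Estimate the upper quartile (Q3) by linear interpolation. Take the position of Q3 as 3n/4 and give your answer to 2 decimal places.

17.61

Cumulative frequencies: 18, 34, 63, 98, 121, 143
n = 143; position = 3n/4 = 107.25.
This falls in the class 16 – <20: L = 16, F = 98, f = 23, h = 4.
Upper quartile ≈ 16 + ((107.25 − 98) / 23) × 4 = 17.6087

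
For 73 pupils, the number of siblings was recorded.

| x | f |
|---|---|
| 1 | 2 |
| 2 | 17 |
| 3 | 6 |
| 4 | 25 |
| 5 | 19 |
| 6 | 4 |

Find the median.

4

Cumulative frequencies: 2, 19, 25, 50, 69, 73
n = 73, so the median is the value in position (n+1)/2 = 37.
Position 37 falls at value 4.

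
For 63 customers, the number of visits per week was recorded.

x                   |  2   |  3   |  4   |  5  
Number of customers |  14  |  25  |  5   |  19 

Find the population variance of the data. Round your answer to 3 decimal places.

Values: 2, 3, 4, 5
n = 63, Σfx = 218, mean = 3.4603
Σfx² = 836
Σf(x − x̄)² = Σfx² − (Σfx)²/n = 836 − 218²/63 = 81.6508
Population variance = 81.6508 / 63 = 1.2960

1.296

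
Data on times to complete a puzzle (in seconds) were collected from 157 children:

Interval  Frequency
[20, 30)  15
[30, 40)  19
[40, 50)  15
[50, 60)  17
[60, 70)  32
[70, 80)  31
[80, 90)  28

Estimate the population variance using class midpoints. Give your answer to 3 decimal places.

377.857

Midpoints: 25, 35, 45, 55, 65, 75, 85
n = 157, Σfm = 9435, mean = 60.0955
Σfm² = 626325
Σf(m − x̄)² = Σfm² − (Σfm)²/n = 626325 − 9435²/157 = 59323.5669
Population variance = 59323.5669 / 157 = 377.8571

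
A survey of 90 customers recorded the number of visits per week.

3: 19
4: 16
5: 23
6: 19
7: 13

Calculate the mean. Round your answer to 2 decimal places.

4.90

Values: 3, 4, 5, 6, 7
Σfx = 19×3 + 16×4 + 23×5 + 19×6 + 13×7 = 441
n = Σf = 90
Mean = 441 / 90 = 4.9000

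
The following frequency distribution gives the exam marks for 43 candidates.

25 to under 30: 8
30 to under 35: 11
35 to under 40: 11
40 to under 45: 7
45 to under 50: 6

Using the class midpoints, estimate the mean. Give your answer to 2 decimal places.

Midpoints: 27.5, 32.5, 37.5, 42.5, 47.5
Σfm = 8×27.5 + 11×32.5 + 11×37.5 + 7×42.5 + 6×47.5 = 1572.5
n = Σf = 43
Mean = 1572.5 / 43 = 36.5698

36.57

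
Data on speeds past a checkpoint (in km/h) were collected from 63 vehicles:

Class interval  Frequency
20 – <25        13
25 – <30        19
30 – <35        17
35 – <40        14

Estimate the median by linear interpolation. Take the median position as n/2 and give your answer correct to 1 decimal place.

Cumulative frequencies: 13, 32, 49, 63
n = 63; position = n/2 = 31.5.
This falls in the class 25 – <30: L = 25, F = 13, f = 19, h = 5.
Median ≈ 25 + ((31.5 − 13) / 19) × 5 = 29.8684

29.9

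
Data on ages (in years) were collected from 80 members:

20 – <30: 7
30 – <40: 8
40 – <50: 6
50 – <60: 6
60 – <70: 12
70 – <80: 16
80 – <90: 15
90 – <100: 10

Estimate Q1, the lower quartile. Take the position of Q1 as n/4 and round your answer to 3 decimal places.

48.333

Cumulative frequencies: 7, 15, 21, 27, 39, 55, 70, 80
n = 80; position = n/4 = 20.
This falls in the class 40 – <50: L = 40, F = 15, f = 6, h = 10.
Lower quartile ≈ 40 + ((20 − 15) / 6) × 10 = 48.3333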